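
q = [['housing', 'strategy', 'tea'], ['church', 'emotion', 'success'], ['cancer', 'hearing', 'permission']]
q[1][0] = 'church'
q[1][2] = 'success'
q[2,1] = 'hearing'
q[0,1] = 'strategy'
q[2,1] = 'hearing'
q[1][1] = 'emotion'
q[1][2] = 'success'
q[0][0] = 'housing'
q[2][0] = 'cancer'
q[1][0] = 'church'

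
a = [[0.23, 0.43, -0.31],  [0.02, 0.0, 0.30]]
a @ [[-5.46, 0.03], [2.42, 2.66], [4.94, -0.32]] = [[-1.75, 1.25], [1.37, -0.1]]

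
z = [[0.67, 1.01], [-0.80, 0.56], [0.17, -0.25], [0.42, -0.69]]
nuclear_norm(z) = 2.50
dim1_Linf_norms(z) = [1.01, 0.8, 0.25, 0.69]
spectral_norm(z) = 1.37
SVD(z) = [[-0.64, 0.74], [-0.5, -0.61], [0.20, 0.11], [0.55, 0.26]] @ diag([1.3748836844252024, 1.1296879455413258]) @ [[0.17, -0.99], [0.99, 0.17]]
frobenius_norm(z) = 1.78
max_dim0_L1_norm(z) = 2.51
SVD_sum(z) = [[-0.15, 0.87], [-0.12, 0.68], [0.05, -0.27], [0.13, -0.74]] + [[0.82,0.14], [-0.68,-0.12], [0.12,0.02], [0.29,0.05]]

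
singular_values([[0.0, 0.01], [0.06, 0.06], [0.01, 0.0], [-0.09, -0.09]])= [0.15, 0.01]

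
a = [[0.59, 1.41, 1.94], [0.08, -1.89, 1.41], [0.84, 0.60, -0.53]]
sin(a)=[[0.19, 0.67, 1.57], [0.28, -0.71, 0.11], [0.5, 0.29, -0.31]]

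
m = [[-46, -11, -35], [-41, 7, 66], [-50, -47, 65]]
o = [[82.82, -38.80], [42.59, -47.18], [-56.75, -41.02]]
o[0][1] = -38.8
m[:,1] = [-11, 7, -47]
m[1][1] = 7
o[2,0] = -56.75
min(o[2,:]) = -56.75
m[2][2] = 65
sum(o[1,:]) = -4.589999999999996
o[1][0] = 42.59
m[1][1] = 7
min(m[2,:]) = -50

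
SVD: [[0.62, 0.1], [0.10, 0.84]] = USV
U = [[0.36,0.93], [0.93,-0.36]]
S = [0.88, 0.58]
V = [[0.36, 0.93], [0.93, -0.36]]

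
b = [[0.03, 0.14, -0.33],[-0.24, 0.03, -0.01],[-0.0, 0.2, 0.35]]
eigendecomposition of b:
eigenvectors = [[0.70+0.00j, 0.70-0.00j, (-0.54+0j)], [(0.11+0.64j), 0.11-0.64j, 0.31+0.00j], [0.13-0.27j, (0.13+0.27j), (0.78+0j)]]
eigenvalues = [(-0.01+0.26j), (-0.01-0.26j), (0.43+0j)]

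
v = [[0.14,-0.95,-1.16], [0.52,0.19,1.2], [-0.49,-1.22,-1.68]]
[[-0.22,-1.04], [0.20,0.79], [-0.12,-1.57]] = v@ [[-0.35, 0.21], [-0.26, 0.54], [0.36, 0.48]]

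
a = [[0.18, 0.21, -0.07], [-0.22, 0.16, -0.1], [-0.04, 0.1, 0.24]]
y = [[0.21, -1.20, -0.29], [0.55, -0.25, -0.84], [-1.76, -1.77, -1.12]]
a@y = [[0.28, -0.14, -0.15], [0.22, 0.4, 0.04], [-0.38, -0.4, -0.34]]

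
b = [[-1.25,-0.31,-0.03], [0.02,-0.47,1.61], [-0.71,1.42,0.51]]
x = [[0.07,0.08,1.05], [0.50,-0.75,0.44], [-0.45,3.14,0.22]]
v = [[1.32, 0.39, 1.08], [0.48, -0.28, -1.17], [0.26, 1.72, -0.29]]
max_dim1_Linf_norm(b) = 1.61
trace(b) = -1.21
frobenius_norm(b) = 2.69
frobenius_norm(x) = 3.50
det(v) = 3.67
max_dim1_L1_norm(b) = 2.64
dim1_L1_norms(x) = [1.2, 1.69, 3.81]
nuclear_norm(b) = 4.62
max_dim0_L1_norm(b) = 2.2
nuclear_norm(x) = 4.76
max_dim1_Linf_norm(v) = 1.72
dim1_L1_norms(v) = [2.79, 1.93, 2.27]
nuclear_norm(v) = 4.74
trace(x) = -0.46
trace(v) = 0.75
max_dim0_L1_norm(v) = 2.54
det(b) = 3.52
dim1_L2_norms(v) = [1.75, 1.3, 1.76]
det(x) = 1.16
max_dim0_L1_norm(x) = 3.97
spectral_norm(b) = 1.74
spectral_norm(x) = 3.28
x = b + v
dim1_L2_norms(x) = [1.06, 1.0, 3.18]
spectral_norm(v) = 1.98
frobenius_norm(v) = 2.80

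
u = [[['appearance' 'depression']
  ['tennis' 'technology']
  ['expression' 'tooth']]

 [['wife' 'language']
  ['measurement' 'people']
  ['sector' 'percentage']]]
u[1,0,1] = 'language'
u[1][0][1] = 'language'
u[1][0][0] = 'wife'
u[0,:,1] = ['depression', 'technology', 'tooth']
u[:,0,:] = [['appearance', 'depression'], ['wife', 'language']]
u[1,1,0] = 'measurement'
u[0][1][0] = 'tennis'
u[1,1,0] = 'measurement'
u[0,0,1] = 'depression'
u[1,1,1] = 'people'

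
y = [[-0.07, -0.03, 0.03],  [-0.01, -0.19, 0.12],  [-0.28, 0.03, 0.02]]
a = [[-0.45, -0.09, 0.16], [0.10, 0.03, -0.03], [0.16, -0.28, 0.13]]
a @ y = [[-0.01, 0.04, -0.02], [0.00, -0.01, 0.01], [-0.04, 0.05, -0.03]]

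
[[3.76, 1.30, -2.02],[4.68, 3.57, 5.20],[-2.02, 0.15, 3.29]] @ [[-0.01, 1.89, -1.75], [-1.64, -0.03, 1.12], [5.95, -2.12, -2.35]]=[[-14.19,11.35,-0.38], [25.04,-2.29,-16.41], [19.35,-10.80,-4.03]]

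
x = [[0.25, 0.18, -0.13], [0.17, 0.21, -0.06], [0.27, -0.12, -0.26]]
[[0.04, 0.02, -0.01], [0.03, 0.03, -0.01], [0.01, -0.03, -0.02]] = x @ [[0.05,0.05,-0.0], [0.11,0.11,-0.01], [-0.03,0.10,0.09]]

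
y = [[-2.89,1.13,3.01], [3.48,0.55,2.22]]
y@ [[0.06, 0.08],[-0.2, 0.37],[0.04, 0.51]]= [[-0.28, 1.72], [0.19, 1.61]]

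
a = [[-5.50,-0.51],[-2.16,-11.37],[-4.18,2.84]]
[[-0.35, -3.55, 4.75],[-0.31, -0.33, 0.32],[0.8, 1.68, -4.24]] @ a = [[-10.26, 54.03], [1.08, 4.82], [9.69, -31.55]]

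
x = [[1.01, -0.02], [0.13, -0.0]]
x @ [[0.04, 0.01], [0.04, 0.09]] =[[0.04, 0.01], [0.01, 0.0]]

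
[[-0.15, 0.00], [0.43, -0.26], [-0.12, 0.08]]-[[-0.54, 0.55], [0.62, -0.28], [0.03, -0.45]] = [[0.39, -0.55], [-0.19, 0.02], [-0.15, 0.53]]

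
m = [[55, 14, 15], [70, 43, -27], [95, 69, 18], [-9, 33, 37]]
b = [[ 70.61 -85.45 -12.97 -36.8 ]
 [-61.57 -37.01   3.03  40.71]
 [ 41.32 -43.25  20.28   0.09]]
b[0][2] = -12.97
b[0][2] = -12.97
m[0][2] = 15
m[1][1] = 43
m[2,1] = 69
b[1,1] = -37.01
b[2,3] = 0.09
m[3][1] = 33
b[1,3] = 40.71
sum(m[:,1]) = 159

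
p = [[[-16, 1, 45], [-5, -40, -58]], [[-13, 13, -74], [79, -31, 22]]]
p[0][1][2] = -58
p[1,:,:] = [[-13, 13, -74], [79, -31, 22]]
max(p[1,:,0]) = 79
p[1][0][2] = -74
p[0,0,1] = 1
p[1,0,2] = -74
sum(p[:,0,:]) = -44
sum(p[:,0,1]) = 14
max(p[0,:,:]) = 45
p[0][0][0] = -16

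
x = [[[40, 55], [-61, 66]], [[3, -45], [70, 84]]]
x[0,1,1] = 66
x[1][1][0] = 70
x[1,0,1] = -45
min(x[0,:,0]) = -61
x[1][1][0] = 70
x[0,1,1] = 66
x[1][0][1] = -45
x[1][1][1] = 84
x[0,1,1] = 66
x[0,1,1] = 66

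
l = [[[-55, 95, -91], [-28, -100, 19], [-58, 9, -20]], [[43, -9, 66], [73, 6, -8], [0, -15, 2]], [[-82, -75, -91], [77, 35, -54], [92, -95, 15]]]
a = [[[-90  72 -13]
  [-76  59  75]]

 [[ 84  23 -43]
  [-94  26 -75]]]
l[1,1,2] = -8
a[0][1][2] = 75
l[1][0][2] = 66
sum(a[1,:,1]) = 49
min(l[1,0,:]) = -9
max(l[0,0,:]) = 95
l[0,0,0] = -55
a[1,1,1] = 26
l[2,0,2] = -91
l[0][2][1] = 9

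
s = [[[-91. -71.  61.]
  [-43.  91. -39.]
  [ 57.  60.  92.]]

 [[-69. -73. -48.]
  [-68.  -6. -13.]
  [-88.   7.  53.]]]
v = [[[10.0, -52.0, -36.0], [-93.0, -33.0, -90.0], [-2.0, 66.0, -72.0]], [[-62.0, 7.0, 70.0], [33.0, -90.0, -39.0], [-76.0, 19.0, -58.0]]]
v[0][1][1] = -33.0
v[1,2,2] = -58.0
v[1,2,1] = 19.0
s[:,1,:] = [[-43.0, 91.0, -39.0], [-68.0, -6.0, -13.0]]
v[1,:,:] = [[-62.0, 7.0, 70.0], [33.0, -90.0, -39.0], [-76.0, 19.0, -58.0]]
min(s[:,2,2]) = 53.0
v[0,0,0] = 10.0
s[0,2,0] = 57.0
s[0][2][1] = 60.0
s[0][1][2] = -39.0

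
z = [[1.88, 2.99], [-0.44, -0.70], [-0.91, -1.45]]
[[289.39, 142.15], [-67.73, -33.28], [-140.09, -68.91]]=z @ [[148.73, 12.55], [3.27, 39.65]]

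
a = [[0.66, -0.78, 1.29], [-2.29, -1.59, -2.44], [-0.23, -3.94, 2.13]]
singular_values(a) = [4.67, 3.83, 0.09]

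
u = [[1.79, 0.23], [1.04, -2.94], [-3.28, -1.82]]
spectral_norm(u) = 4.14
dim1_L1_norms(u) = [2.02, 3.98, 5.1]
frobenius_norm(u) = 5.20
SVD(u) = [[-0.39, -0.25], [0.17, -0.97], [0.90, 0.08]] @ diag([4.144909853755019, 3.1420888441042774]) @ [[-0.84, -0.54],  [-0.54, 0.84]]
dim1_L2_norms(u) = [1.8, 3.12, 3.75]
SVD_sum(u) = [[1.37, 0.88], [-0.6, -0.39], [-3.15, -2.02]] + [[0.42,-0.65], [1.64,-2.55], [-0.13,0.20]]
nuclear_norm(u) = 7.29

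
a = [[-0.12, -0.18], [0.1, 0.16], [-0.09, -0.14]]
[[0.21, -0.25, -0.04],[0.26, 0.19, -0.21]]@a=[[-0.05,-0.07], [0.01,0.01]]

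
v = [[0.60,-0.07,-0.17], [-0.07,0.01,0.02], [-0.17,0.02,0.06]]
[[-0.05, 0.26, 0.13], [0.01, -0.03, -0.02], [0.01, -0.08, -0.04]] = v @[[-0.22, 0.33, 0.19],[-0.16, -0.19, -0.32],[-0.39, -0.29, 0.04]]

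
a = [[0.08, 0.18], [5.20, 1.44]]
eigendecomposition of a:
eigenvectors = [[-0.34, -0.1], [0.94, -1.0]]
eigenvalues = [-0.42, 1.94]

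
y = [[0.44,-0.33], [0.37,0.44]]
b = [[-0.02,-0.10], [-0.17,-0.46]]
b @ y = [[-0.05, -0.04], [-0.25, -0.15]]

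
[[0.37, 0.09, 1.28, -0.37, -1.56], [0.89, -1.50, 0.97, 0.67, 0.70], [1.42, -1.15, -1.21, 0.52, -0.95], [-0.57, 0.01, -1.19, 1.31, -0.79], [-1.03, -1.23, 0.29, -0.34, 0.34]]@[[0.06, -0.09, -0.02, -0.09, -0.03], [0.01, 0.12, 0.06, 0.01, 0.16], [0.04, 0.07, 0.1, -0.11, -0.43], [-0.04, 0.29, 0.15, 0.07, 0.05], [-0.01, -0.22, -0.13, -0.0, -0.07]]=[[0.10, 0.3, 0.27, -0.20, -0.46], [0.04, -0.15, -0.00, -0.15, -0.7], [0.01, 0.01, -0.02, 0.03, 0.39], [-0.13, 0.52, 0.19, 0.27, 0.65], [-0.05, -0.21, -0.12, 0.02, -0.33]]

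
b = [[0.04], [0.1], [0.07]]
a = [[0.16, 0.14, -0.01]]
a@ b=[[0.02]]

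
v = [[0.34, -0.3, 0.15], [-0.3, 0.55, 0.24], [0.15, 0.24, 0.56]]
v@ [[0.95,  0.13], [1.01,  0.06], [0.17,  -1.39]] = [[0.05, -0.18], [0.31, -0.34], [0.48, -0.74]]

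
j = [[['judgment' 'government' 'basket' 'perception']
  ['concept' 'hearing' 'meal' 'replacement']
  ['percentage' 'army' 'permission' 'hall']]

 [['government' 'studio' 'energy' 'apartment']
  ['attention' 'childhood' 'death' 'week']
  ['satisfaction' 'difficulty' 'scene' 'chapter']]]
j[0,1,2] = 'meal'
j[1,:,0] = ['government', 'attention', 'satisfaction']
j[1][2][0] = 'satisfaction'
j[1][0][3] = 'apartment'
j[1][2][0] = 'satisfaction'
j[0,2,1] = 'army'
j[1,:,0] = ['government', 'attention', 'satisfaction']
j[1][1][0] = 'attention'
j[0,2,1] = 'army'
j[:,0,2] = ['basket', 'energy']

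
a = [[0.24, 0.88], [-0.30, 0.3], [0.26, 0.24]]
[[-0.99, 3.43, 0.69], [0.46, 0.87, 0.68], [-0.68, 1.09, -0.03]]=a @ [[-2.09, 0.78, -1.15], [-0.56, 3.68, 1.10]]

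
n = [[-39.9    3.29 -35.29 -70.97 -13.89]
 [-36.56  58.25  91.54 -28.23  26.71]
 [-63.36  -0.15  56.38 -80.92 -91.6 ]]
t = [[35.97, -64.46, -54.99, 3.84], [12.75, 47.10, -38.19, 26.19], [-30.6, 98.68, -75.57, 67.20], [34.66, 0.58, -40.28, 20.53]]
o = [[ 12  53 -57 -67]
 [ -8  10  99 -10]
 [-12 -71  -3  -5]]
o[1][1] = 10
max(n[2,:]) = 56.38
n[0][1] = 3.29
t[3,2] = -40.28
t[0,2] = -54.99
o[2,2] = -3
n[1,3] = -28.23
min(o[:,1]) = -71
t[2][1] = 98.68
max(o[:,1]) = 53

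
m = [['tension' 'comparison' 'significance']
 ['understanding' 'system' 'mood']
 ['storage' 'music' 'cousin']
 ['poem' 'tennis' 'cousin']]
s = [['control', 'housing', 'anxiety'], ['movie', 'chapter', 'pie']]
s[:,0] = ['control', 'movie']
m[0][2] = 'significance'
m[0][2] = 'significance'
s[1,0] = 'movie'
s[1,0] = 'movie'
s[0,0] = 'control'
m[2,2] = 'cousin'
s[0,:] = ['control', 'housing', 'anxiety']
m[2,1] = 'music'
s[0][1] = 'housing'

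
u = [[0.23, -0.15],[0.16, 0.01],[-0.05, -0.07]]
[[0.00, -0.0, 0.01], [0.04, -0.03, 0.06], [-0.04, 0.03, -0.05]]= u @ [[0.25,-0.17,0.35], [0.36,-0.25,0.50]]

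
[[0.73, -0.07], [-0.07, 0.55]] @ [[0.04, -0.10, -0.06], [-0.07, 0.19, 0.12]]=[[0.03,-0.09,-0.05], [-0.04,0.11,0.07]]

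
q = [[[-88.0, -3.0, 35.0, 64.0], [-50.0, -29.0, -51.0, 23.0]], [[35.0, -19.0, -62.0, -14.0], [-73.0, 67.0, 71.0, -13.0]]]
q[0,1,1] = -29.0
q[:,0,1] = [-3.0, -19.0]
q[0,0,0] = -88.0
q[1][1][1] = 67.0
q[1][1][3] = -13.0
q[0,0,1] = -3.0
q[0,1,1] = -29.0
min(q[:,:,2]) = -62.0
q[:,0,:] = [[-88.0, -3.0, 35.0, 64.0], [35.0, -19.0, -62.0, -14.0]]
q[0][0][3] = 64.0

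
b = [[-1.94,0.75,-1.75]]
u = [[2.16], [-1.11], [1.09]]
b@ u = [[-6.93]]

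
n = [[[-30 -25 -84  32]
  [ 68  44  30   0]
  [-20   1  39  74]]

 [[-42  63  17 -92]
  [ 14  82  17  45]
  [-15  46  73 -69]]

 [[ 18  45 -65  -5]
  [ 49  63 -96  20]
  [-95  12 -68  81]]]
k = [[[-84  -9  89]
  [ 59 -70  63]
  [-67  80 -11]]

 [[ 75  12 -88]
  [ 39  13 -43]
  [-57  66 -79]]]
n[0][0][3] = 32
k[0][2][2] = -11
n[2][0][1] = 45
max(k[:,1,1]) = 13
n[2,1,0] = 49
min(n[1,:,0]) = -42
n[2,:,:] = [[18, 45, -65, -5], [49, 63, -96, 20], [-95, 12, -68, 81]]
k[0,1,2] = 63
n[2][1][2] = -96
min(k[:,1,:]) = -70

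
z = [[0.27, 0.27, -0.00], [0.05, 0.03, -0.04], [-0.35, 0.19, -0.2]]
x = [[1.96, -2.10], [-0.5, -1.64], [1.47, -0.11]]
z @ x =[[0.39, -1.01], [0.02, -0.15], [-1.08, 0.45]]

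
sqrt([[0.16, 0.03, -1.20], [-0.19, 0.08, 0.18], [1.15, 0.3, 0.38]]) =[[0.81, 0.13, -0.7], [-0.19, 0.31, 0.04], [0.68, 0.17, 0.92]]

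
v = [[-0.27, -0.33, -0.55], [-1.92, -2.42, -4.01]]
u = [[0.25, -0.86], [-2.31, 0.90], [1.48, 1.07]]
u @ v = [[1.58, 2.00, 3.31], [-1.10, -1.42, -2.34], [-2.45, -3.08, -5.1]]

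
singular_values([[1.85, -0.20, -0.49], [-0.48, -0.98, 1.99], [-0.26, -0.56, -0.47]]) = [2.5, 1.63, 0.75]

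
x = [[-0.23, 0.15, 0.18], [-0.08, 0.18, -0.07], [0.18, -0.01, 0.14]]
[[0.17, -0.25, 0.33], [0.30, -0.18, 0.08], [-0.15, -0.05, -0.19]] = x @ [[-0.34, -0.02, -1.28], [1.29, -1.17, -0.04], [-0.54, -0.43, 0.25]]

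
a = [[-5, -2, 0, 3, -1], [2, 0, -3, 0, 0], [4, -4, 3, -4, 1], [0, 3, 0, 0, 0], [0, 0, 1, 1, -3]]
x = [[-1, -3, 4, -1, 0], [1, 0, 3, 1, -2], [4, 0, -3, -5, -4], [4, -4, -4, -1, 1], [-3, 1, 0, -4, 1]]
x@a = [[15, -17, 21, -19, 5], [7, -11, 7, -11, 8], [-32, -11, -13, 20, 5], [-44, 5, 1, 29, -11], [17, -6, -2, -8, 0]]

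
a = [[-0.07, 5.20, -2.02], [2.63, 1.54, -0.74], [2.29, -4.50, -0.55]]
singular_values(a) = [7.23, 3.62, 1.15]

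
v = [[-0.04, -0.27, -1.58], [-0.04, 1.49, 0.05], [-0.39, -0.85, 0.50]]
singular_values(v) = [1.75, 1.66, 0.35]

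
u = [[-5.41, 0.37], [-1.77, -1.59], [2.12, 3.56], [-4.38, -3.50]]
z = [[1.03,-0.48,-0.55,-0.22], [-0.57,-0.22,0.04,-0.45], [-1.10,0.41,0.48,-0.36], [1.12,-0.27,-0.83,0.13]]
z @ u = [[-4.93, -0.04], [5.53, 1.86], [7.82, 1.91], [-7.91, -2.57]]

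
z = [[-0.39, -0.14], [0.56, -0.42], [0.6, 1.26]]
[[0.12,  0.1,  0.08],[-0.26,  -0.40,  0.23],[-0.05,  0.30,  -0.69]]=z @ [[-0.36, -0.4, -0.00],[0.13, 0.43, -0.55]]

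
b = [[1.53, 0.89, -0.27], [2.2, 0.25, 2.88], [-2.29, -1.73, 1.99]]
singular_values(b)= [3.93, 3.63, 0.04]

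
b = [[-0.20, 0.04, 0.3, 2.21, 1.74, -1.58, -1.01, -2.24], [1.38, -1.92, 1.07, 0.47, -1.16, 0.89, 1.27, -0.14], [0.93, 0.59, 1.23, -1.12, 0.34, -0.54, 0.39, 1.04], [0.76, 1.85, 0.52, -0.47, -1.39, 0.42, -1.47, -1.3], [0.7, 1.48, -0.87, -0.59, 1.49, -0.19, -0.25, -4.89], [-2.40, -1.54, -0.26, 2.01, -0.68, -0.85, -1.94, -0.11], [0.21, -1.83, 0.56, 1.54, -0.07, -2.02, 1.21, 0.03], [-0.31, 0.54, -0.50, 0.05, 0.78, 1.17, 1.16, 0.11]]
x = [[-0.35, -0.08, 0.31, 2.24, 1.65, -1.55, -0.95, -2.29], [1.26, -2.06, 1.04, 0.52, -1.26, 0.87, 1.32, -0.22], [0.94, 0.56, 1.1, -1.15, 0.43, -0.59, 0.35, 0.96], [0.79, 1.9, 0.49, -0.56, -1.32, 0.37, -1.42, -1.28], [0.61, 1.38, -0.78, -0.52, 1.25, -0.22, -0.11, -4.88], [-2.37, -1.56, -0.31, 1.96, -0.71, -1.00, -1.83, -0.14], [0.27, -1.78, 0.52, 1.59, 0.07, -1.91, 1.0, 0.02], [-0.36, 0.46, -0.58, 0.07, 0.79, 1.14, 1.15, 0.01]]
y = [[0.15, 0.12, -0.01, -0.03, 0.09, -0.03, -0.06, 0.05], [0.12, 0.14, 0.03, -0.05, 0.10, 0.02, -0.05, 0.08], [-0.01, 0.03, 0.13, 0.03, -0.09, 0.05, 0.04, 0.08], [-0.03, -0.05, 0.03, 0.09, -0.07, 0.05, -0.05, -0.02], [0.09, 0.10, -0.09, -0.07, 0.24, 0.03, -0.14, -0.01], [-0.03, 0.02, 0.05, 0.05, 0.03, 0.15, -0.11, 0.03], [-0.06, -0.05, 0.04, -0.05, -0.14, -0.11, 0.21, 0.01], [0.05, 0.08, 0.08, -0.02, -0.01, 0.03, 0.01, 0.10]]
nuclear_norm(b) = 24.40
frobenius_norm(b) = 10.31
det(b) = 769.82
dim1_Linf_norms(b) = [2.24, 1.92, 1.23, 1.85, 4.89, 2.4, 2.02, 1.17]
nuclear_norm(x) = 23.93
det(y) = -0.00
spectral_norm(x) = 6.27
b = y + x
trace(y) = 1.21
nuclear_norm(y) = 1.21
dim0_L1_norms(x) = [6.95, 9.78, 5.13, 8.61, 7.48, 7.65, 8.13, 9.8]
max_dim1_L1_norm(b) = 10.46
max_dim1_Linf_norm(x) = 4.88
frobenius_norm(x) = 10.18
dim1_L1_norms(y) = [0.54, 0.59, 0.46, 0.39, 0.77, 0.47, 0.67, 0.38]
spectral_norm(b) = 6.43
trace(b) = 0.60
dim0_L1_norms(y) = [0.54, 0.59, 0.46, 0.39, 0.77, 0.47, 0.67, 0.38]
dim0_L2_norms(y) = [0.23, 0.24, 0.19, 0.15, 0.33, 0.21, 0.29, 0.16]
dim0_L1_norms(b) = [6.89, 9.79, 5.31, 8.46, 7.65, 7.66, 8.7, 9.86]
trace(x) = -0.61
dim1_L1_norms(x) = [9.42, 8.55, 6.08, 8.13, 9.75, 9.88, 7.16, 4.56]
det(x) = 520.63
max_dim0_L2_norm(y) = 0.33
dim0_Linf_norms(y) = [0.15, 0.14, 0.13, 0.09, 0.24, 0.15, 0.21, 0.1]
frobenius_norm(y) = 0.66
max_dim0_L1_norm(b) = 9.86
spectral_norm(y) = 0.51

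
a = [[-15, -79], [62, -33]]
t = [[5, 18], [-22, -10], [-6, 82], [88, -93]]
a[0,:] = [-15, -79]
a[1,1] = -33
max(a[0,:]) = -15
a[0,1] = -79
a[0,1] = -79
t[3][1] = -93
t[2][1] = 82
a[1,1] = -33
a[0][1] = -79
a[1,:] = [62, -33]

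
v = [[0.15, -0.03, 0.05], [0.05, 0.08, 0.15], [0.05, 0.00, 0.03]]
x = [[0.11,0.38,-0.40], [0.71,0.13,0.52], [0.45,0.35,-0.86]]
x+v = [[0.26, 0.35, -0.35], [0.76, 0.21, 0.67], [0.5, 0.35, -0.83]]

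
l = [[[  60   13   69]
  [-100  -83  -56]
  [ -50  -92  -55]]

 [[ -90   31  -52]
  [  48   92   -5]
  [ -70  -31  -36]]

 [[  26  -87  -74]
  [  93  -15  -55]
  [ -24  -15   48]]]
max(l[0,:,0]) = 60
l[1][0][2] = -52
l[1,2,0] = -70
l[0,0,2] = 69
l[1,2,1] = -31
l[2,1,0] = 93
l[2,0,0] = 26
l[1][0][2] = -52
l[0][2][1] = -92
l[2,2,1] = -15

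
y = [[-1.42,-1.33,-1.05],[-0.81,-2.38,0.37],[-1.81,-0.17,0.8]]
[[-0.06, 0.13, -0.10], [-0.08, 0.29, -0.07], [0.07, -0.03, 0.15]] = y@[[-0.03,0.03,-0.05], [0.05,-0.13,0.06], [0.03,0.00,0.09]]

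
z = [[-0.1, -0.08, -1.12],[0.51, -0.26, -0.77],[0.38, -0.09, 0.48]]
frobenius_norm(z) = 1.60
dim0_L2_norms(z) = [0.64, 0.29, 1.44]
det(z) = 0.00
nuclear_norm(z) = 2.13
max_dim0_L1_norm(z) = 2.37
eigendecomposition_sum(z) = [[-0.04+0.46j, (-0.04-0.14j), -0.55+0.31j], [0.27+0.51j, -0.14-0.11j, (-0.37+0.71j)], [0.19-0.08j, -0.04+0.05j, 0.24+0.15j]] + [[-0.04-0.46j, (-0.04+0.14j), -0.55-0.31j], [0.27-0.51j, (-0.14+0.11j), (-0.37-0.71j)], [(0.19+0.08j), -0.04-0.05j, 0.24-0.15j]] + [[-0.01-0.00j, 0.01+0.00j, -0.01-0.00j], [-0.03-0.00j, 0.02+0.00j, -0.03-0.00j], [0.00+0.00j, -0.00-0.00j, 0j]]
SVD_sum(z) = [[0.08,-0.14,-1.10], [0.06,-0.1,-0.82], [-0.03,0.05,0.43]] + [[-0.18,0.06,-0.02], [0.45,-0.16,0.05], [0.41,-0.14,0.05]] + [[-0.0, -0.00, 0.00], [0.0, 0.0, -0.00], [-0.0, -0.00, 0.0]]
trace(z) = 0.12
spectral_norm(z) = 1.45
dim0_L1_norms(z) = [0.99, 0.43, 2.37]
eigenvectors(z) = [[-0.50-0.33j, (-0.5+0.33j), -0.35+0.00j], [(-0.75+0j), -0.75-0.00j, (-0.93+0j)], [(-0.02+0.27j), (-0.02-0.27j), 0.10+0.00j]]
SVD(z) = [[0.76, -0.28, 0.58], [0.57, 0.71, -0.41], [-0.30, 0.65, 0.7]] @ diag([1.4545737130855867, 0.6771300162146928, 0.0032022400753999977]) @ [[0.07, -0.13, -0.99], [0.94, -0.33, 0.11], [-0.34, -0.94, 0.10]]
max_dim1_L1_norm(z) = 1.54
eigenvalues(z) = [(0.05+0.5j), (0.05-0.5j), (0.01+0j)]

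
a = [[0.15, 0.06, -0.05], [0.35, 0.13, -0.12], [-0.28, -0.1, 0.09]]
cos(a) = [[0.97, -0.01, 0.01], [-0.07, 0.98, 0.02], [0.05, 0.02, 0.98]]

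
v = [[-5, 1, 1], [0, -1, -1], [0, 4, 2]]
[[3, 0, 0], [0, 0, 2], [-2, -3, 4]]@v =[[-15, 3, 3], [0, 8, 4], [10, 17, 9]]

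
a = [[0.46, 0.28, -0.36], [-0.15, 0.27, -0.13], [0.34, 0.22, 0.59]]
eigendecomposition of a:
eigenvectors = [[(-0.73+0j), -0.73-0.00j, (-0.66+0j)], [(-0.05-0.29j), (-0.05+0.29j), 0.67+0.00j], [0.01+0.62j, 0.01-0.62j, (0.33+0j)]]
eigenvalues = [(0.48+0.42j), (0.48-0.42j), (0.35+0j)]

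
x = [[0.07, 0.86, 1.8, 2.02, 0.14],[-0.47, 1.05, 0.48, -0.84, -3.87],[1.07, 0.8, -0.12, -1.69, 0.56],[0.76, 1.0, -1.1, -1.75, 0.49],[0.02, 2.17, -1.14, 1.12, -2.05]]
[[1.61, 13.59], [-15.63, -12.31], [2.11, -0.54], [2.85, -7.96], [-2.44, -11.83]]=x @ [[1.49, 5.00], [0.83, -2.25], [-1.39, 5.22], [1.38, 2.72], [3.61, 2.02]]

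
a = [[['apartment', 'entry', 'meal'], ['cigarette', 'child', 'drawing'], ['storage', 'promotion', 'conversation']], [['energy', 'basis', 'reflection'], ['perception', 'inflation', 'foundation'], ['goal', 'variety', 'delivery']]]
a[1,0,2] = 'reflection'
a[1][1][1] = 'inflation'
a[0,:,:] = [['apartment', 'entry', 'meal'], ['cigarette', 'child', 'drawing'], ['storage', 'promotion', 'conversation']]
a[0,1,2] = 'drawing'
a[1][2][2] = 'delivery'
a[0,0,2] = 'meal'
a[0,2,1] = 'promotion'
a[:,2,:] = [['storage', 'promotion', 'conversation'], ['goal', 'variety', 'delivery']]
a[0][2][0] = 'storage'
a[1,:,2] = ['reflection', 'foundation', 'delivery']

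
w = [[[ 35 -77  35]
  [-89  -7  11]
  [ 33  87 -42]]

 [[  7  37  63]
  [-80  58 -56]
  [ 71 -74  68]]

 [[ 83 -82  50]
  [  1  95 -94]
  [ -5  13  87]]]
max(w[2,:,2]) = 87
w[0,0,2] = 35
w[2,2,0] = -5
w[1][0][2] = 63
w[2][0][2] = 50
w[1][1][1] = 58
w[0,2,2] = -42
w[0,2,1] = 87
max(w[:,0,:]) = 83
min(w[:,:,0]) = -89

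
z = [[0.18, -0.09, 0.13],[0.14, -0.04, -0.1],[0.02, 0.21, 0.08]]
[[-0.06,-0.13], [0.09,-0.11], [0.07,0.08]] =z@[[0.35, -0.56],[0.54, 0.42],[-0.61, 0.1]]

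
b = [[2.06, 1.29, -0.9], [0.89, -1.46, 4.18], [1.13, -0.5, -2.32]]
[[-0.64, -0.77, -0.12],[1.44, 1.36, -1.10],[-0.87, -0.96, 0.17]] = b @ [[-0.11, -0.18, -0.2], [-0.08, -0.07, 0.09], [0.34, 0.34, -0.19]]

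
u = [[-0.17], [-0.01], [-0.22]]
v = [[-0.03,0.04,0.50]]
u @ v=[[0.01,-0.01,-0.08], [0.00,-0.00,-0.00], [0.01,-0.01,-0.11]]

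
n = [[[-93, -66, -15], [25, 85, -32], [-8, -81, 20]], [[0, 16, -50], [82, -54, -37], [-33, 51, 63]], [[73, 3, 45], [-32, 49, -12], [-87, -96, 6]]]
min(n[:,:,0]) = -93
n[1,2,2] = 63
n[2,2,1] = -96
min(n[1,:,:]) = -54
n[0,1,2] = -32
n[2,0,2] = 45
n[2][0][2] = 45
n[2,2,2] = 6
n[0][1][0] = 25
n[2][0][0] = 73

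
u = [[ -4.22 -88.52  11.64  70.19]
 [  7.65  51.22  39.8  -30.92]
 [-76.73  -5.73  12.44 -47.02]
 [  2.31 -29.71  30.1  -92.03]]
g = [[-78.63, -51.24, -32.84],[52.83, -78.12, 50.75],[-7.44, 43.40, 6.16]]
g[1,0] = 52.83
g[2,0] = -7.44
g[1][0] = 52.83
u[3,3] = -92.03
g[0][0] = -78.63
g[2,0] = -7.44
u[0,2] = 11.64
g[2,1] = 43.4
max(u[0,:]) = 70.19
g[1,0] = 52.83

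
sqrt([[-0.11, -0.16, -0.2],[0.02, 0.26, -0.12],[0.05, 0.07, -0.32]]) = [[1.21, 0.59, -2.88],[0.11, 0.57, -0.31],[0.57, 0.42, -1.21]]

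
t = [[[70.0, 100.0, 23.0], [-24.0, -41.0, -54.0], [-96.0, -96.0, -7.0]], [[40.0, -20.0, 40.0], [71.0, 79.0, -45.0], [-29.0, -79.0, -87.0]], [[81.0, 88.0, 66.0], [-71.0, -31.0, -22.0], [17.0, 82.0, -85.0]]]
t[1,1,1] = 79.0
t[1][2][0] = -29.0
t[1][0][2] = 40.0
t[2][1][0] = -71.0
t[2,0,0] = 81.0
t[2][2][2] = -85.0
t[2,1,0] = -71.0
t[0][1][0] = -24.0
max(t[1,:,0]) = 71.0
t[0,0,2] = 23.0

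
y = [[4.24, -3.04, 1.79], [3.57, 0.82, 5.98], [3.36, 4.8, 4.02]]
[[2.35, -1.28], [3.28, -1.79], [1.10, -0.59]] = y@[[0.13, -0.07], [-0.29, 0.16], [0.51, -0.28]]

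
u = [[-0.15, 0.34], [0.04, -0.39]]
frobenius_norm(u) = 0.54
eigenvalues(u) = [-0.1, -0.44]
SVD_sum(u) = [[-0.09, 0.36], [0.1, -0.38]] + [[-0.06, -0.02], [-0.06, -0.01]]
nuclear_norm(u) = 0.62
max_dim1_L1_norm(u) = 0.49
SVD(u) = [[-0.69, 0.73], [0.73, 0.69]] @ diag([0.5335909547720523, 0.0841468536871677]) @ [[0.25, -0.97], [-0.97, -0.25]]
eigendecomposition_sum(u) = [[-0.09, -0.1],[-0.01, -0.01]] + [[-0.06,0.44],[0.05,-0.38]]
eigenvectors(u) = [[0.99, -0.76], [0.14, 0.65]]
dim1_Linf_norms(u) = [0.34, 0.39]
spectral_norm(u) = 0.53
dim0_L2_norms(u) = [0.16, 0.52]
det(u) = 0.04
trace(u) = -0.54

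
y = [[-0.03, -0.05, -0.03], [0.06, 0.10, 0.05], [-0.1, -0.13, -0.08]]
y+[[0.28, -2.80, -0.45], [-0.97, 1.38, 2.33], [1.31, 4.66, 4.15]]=[[0.25, -2.85, -0.48], [-0.91, 1.48, 2.38], [1.21, 4.53, 4.07]]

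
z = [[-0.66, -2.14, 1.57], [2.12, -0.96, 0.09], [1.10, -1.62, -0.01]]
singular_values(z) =[3.25, 2.43, 0.52]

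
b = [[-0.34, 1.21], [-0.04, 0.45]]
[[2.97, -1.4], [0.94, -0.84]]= b @[[-1.94, -3.75], [1.91, -2.21]]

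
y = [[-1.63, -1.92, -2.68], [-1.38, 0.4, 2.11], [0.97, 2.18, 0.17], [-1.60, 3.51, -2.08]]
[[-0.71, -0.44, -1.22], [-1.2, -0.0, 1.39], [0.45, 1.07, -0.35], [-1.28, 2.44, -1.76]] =y@[[0.7, -0.1, -0.09], [-0.10, 0.55, -0.17], [-0.09, -0.17, 0.63]]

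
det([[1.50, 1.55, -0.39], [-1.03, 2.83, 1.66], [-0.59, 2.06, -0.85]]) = -11.436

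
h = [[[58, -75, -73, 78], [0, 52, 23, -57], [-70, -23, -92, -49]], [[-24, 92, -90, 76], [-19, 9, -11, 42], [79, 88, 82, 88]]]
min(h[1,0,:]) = -90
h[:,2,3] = [-49, 88]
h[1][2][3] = 88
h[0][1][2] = 23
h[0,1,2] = 23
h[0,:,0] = [58, 0, -70]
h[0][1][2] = 23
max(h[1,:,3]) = 88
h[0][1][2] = 23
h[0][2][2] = -92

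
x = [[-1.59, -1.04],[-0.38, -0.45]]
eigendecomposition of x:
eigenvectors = [[-0.97, 0.59], [-0.26, -0.81]]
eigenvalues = [-1.87, -0.17]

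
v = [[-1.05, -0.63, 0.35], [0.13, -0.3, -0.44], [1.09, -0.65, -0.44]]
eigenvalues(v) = [(-1.1+0.15j), (-1.1-0.15j), (0.41+0j)]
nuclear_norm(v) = 2.93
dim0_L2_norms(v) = [1.52, 0.95, 0.71]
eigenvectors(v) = [[-0.22+0.15j, -0.22-0.15j, 0.38+0.00j],  [(0.48+0.06j), (0.48-0.06j), (-0.43+0j)],  [0.83+0.00j, 0.83-0.00j, (0.82+0j)]]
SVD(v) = [[-0.64,  -0.76,  0.15], [0.19,  -0.35,  -0.92], [0.75,  -0.55,  0.37]] @ diag([1.6423183238124912, 0.9612040848458971, 0.3247725828103272]) @ [[0.92, -0.09, -0.39], [0.15, 0.98, 0.14], [0.37, -0.18, 0.91]]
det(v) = 0.51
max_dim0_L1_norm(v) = 2.27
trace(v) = -1.79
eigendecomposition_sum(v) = [[(-0.55-0.53j), -0.25-0.46j, (0.13+0j)], [0.10+1.38j, -0.23+0.91j, (-0.17-0.16j)], [(0.48+2.34j), (-0.18+1.61j), (-0.32-0.24j)]] + [[(-0.55+0.53j), (-0.25+0.46j), 0.13-0.00j],[0.10-1.38j, (-0.23-0.91j), -0.17+0.16j],[(0.48-2.34j), -0.18-1.61j, (-0.32+0.24j)]] + [[(0.06-0j), -0.14-0.00j, 0.09+0.00j], [(-0.07+0j), (0.16+0j), -0.11-0.00j], [(0.12-0j), -0.29-0.00j, (0.2+0j)]]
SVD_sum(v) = [[-0.96, 0.09, 0.40], [0.29, -0.03, -0.12], [1.13, -0.11, -0.48]] + [[-0.11, -0.71, -0.10], [-0.05, -0.33, -0.05], [-0.08, -0.52, -0.07]] + [[0.02, -0.01, 0.05],  [-0.11, 0.06, -0.27],  [0.04, -0.02, 0.11]]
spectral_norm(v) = 1.64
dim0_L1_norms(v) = [2.27, 1.58, 1.23]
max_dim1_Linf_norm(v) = 1.09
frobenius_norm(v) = 1.93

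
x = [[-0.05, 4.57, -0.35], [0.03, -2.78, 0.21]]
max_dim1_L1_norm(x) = 4.97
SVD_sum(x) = [[-0.05,4.57,-0.35], [0.03,-2.78,0.21]] + [[-0.0, -0.00, -0.0], [-0.00, -0.00, -0.00]]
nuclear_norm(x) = 5.37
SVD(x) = [[-0.85, 0.52], [0.52, 0.85]] @ diag([5.365006405308499, 0.0025041962353020484]) @ [[0.01, -1.0, 0.08], [-0.14, -0.08, -0.99]]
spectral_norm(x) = 5.37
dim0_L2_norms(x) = [0.06, 5.35, 0.41]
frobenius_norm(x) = 5.37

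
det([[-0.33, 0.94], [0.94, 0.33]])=-0.992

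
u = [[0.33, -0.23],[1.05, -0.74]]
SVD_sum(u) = [[0.33, -0.23],[1.05, -0.74]] + [[0.0, 0.00], [-0.00, -0.0]]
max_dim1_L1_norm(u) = 1.79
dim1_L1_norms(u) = [0.56, 1.79]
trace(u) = -0.41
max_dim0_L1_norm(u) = 1.38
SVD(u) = [[-0.30,-0.95], [-0.95,0.3]] @ diag([1.3460668544281955, 0.0020058439082116103]) @ [[-0.82, 0.58], [-0.58, -0.82]]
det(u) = -0.00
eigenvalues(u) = [0.01, -0.42]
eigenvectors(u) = [[0.58, 0.29], [0.82, 0.96]]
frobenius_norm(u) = 1.35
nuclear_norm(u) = 1.35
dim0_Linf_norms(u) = [1.05, 0.74]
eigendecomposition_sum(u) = [[0.01,-0.00],[0.02,-0.0]] + [[0.32, -0.23], [1.03, -0.74]]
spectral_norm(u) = 1.35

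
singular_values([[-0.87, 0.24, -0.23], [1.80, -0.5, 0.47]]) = [2.14, 0.0]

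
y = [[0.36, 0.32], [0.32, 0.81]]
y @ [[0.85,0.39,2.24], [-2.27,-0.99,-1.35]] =[[-0.42, -0.18, 0.37], [-1.57, -0.68, -0.38]]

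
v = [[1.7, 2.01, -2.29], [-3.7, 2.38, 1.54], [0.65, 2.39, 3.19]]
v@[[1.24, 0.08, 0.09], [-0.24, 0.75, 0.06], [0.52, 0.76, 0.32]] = [[0.43, -0.1, -0.46], [-4.36, 2.66, 0.30], [1.89, 4.27, 1.22]]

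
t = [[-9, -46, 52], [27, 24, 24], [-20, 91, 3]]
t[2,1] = 91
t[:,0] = [-9, 27, -20]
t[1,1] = 24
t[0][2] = 52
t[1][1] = 24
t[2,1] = 91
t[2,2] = 3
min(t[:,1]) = -46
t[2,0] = -20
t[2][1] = 91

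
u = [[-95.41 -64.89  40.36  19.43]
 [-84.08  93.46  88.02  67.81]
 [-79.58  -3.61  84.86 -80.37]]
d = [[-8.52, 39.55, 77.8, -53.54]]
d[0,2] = 77.8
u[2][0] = -79.58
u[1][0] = -84.08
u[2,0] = -79.58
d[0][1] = 39.55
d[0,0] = -8.52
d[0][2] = 77.8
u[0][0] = -95.41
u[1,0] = -84.08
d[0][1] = 39.55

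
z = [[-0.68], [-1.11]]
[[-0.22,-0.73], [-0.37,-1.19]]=z @ [[0.33, 1.07]]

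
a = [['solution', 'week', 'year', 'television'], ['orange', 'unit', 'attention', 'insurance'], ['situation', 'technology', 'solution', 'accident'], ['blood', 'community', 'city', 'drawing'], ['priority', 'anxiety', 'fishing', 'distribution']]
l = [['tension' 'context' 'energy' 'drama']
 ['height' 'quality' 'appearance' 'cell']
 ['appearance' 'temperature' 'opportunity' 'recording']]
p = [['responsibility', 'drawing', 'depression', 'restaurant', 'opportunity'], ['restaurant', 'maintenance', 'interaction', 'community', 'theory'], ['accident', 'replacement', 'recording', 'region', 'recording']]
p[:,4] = ['opportunity', 'theory', 'recording']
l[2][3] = 'recording'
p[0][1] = 'drawing'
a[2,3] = 'accident'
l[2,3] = 'recording'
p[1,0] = 'restaurant'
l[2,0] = 'appearance'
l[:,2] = ['energy', 'appearance', 'opportunity']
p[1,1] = 'maintenance'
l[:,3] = ['drama', 'cell', 'recording']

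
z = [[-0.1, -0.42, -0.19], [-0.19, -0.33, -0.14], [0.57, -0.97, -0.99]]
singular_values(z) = [1.56, 0.43, 0.03]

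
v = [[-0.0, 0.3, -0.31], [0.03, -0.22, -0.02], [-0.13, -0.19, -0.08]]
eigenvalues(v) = [(0.2+0j), (-0.25+0.02j), (-0.25-0.02j)]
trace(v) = -0.30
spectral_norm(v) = 0.47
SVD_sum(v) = [[0.02, 0.35, -0.22],[-0.01, -0.15, 0.09],[-0.01, -0.11, 0.07]] + [[-0.04, -0.05, -0.09], [-0.04, -0.05, -0.09], [-0.07, -0.1, -0.16]] + [[0.02, -0.0, -0.01], [0.08, -0.02, -0.02], [-0.05, 0.01, 0.02]]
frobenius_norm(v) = 0.54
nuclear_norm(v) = 0.82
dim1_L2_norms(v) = [0.43, 0.22, 0.24]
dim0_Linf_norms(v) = [0.13, 0.3, 0.31]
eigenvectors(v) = [[-0.88+0.00j,(-0.66+0j),-0.66-0.00j],[(-0.09+0j),0.18+0.44j,(0.18-0.44j)],[0.47+0.00j,-0.35+0.47j,-0.35-0.47j]]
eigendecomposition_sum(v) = [[0.11-0.00j, (0.14+0j), (-0.13-0j)], [(0.01-0j), (0.01+0j), (-0.01-0j)], [(-0.06+0j), (-0.08-0j), 0.07+0.00j]] + [[-0.06-0.01j, (0.08-0.14j), (-0.09-0.04j)], [(0.01+0.04j), (-0.12-0.01j), -0.00+0.07j], [(-0.04+0.03j), -0.06-0.13j, (-0.08+0.04j)]] + [[-0.06+0.01j,(0.08+0.14j),-0.09+0.04j], [(0.01-0.04j),(-0.12+0.01j),(-0-0.07j)], [(-0.04-0.03j),(-0.06+0.13j),-0.08-0.04j]]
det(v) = 0.01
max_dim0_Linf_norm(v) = 0.31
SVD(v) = [[-0.89, 0.42, 0.18], [0.37, 0.43, 0.82], [0.27, 0.80, -0.54]] @ diag([0.4699766650409191, 0.2527655036013555, 0.10213488388483496]) @ [[-0.05, -0.85, 0.52], [-0.36, -0.48, -0.8], [0.93, -0.23, -0.28]]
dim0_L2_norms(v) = [0.13, 0.42, 0.32]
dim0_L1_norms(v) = [0.16, 0.71, 0.41]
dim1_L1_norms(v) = [0.61, 0.27, 0.4]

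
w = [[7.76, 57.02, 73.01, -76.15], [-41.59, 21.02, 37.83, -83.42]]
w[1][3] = -83.42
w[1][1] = 21.02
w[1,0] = -41.59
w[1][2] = 37.83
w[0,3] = -76.15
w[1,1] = 21.02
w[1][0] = -41.59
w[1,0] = -41.59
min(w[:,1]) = 21.02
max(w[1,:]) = 37.83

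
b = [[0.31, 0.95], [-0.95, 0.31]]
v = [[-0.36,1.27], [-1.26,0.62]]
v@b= [[-1.32, 0.05],[-0.98, -1.0]]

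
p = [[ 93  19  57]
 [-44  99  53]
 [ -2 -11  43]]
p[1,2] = 53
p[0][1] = 19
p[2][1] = -11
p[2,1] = -11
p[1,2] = 53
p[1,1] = 99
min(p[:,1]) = -11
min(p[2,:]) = -11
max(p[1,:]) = 99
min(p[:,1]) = -11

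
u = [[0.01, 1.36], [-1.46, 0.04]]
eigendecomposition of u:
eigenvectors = [[-0.01+0.69j,  -0.01-0.69j], [(-0.72+0j),  (-0.72-0j)]]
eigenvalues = [(0.03+1.41j), (0.03-1.41j)]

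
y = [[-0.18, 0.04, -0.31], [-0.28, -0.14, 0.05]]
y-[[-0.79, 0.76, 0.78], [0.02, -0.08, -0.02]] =[[0.61,-0.72,-1.09], [-0.3,-0.06,0.07]]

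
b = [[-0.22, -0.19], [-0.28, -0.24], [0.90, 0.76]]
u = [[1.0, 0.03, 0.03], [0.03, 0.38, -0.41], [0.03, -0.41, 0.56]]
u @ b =[[-0.20, -0.17],[-0.48, -0.41],[0.61, 0.52]]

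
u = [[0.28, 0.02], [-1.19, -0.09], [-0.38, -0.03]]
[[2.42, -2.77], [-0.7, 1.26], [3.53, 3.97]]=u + [[2.14, -2.79], [0.49, 1.35], [3.91, 4.00]]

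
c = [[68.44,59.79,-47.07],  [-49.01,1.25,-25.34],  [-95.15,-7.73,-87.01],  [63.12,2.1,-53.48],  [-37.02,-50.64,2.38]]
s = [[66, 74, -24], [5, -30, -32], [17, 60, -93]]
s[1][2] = -32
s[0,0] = 66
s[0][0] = 66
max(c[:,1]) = 59.79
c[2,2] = -87.01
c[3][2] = -53.48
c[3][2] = -53.48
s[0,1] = 74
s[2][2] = -93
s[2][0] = 17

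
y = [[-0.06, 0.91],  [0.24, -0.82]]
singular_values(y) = [1.24, 0.14]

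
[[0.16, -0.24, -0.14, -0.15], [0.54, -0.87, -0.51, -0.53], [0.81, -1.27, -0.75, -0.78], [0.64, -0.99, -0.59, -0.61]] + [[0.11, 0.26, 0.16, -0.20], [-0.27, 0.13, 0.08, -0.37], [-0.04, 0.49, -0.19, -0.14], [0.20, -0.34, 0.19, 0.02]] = [[0.27,0.02,0.02,-0.35], [0.27,-0.74,-0.43,-0.90], [0.77,-0.78,-0.94,-0.92], [0.84,-1.33,-0.4,-0.59]]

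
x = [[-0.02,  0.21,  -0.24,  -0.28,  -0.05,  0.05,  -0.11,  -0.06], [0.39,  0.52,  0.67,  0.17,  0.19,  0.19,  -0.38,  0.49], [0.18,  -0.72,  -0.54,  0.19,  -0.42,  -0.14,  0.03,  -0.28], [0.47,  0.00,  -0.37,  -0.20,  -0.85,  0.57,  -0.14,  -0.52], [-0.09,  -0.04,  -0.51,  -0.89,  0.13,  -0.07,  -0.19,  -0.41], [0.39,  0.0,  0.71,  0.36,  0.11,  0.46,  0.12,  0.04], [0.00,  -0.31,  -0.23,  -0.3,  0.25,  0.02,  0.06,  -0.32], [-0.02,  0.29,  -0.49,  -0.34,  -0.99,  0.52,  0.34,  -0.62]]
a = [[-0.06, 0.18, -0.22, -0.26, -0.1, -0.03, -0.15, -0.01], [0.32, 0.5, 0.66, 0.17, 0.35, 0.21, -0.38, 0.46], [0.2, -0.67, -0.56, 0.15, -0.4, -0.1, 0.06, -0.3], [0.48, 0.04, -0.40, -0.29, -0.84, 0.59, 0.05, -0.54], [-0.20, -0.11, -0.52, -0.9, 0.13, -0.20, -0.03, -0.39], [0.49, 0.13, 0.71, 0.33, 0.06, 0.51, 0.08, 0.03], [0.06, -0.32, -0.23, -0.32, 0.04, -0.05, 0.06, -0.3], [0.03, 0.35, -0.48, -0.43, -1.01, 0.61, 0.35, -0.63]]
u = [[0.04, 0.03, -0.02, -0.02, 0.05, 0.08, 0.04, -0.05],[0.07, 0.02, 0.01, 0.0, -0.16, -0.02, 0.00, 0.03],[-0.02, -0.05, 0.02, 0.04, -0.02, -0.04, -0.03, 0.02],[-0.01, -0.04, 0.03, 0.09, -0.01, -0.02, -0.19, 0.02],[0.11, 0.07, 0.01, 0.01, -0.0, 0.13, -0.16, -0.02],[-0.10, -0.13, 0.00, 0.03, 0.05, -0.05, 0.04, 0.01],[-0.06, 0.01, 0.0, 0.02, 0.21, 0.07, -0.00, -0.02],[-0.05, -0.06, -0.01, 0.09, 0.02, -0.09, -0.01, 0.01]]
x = a + u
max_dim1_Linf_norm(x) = 0.99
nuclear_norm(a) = 6.15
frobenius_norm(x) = 3.06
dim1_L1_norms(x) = [1.02, 3.0, 2.5, 3.12, 2.33, 2.19, 1.49, 3.61]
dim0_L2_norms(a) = [0.81, 0.99, 1.42, 1.19, 1.43, 1.04, 0.55, 1.11]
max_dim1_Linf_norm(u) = 0.21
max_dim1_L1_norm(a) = 3.89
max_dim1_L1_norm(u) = 0.51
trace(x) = -0.21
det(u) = 0.00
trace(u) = 0.13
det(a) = -0.00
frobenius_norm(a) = 3.12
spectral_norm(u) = 0.33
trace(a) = -0.34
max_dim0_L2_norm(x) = 1.42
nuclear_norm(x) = 6.39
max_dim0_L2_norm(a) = 1.43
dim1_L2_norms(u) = [0.13, 0.18, 0.09, 0.22, 0.25, 0.19, 0.23, 0.15]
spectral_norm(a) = 2.31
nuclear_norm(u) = 1.07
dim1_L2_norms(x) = [0.45, 1.16, 1.07, 1.32, 1.13, 1.01, 0.64, 1.48]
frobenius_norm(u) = 0.52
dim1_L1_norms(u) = [0.33, 0.31, 0.24, 0.41, 0.51, 0.41, 0.39, 0.34]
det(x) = -0.00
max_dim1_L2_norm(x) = 1.48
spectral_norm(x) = 2.21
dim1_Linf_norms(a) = [0.26, 0.66, 0.67, 0.84, 0.9, 0.71, 0.32, 1.01]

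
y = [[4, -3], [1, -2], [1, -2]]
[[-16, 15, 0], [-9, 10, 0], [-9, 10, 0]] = y @ [[-1, 0, 0], [4, -5, 0]]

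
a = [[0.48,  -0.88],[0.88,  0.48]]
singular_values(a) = [1.0, 1.0]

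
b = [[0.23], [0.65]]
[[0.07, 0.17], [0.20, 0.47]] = b@[[0.31,0.72]]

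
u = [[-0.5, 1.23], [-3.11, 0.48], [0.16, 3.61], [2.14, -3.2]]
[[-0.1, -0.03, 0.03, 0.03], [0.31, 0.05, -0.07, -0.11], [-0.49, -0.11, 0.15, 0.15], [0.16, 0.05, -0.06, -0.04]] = u@ [[-0.12, -0.02, 0.03, 0.04],[-0.13, -0.03, 0.04, 0.04]]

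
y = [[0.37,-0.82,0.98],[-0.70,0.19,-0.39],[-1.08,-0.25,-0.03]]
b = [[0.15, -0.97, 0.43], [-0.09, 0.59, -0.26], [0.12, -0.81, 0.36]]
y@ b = [[0.25, -1.64, 0.73], [-0.17, 1.11, -0.49], [-0.14, 0.92, -0.41]]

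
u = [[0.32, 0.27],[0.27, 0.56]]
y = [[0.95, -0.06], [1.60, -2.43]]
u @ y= [[0.74, -0.68], [1.15, -1.38]]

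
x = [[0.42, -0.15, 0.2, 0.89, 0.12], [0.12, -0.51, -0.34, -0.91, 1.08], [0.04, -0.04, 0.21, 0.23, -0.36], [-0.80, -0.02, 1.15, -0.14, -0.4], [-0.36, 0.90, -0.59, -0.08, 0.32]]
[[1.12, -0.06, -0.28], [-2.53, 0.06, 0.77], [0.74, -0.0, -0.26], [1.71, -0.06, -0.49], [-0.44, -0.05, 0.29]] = x @ [[0.11,-0.03,0.02], [0.84,-0.12,-0.03], [1.51,-0.10,-0.33], [1.08,-0.04,-0.3], [-0.57,-0.06,0.34]]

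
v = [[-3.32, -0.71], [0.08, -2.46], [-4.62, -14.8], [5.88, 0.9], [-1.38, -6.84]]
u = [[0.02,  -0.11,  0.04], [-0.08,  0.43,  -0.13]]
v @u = [[-0.01,  0.06,  -0.04], [0.20,  -1.07,  0.32], [1.09,  -5.86,  1.74], [0.05,  -0.26,  0.12], [0.52,  -2.79,  0.83]]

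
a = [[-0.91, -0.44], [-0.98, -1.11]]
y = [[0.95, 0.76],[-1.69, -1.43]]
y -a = [[1.86, 1.2], [-0.71, -0.32]]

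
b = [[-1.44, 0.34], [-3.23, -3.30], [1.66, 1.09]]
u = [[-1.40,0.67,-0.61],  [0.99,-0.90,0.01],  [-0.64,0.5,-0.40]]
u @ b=[[-1.16,-3.35], [1.50,3.32], [-1.36,-2.30]]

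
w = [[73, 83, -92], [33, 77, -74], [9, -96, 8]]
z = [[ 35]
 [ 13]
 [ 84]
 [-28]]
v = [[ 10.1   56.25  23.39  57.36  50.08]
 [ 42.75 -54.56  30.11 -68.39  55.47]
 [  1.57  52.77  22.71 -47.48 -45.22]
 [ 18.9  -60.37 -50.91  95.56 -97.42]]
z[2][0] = 84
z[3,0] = -28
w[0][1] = 83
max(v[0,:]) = 57.36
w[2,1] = -96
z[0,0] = 35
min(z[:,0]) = -28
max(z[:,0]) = 84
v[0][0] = 10.1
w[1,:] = [33, 77, -74]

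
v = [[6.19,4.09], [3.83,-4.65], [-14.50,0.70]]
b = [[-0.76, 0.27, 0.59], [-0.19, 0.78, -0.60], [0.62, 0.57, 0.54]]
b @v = [[-12.23, -3.95], [10.51, -4.82], [-1.81, 0.26]]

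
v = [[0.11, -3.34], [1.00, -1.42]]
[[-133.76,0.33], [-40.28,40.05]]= v@[[17.40,41.87], [40.62,1.28]]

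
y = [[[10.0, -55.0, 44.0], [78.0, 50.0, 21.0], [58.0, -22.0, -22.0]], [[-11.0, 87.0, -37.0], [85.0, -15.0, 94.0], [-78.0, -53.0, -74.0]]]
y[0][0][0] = 10.0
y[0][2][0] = 58.0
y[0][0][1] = -55.0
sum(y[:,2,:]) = -191.0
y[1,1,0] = 85.0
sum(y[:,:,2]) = 26.0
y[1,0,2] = -37.0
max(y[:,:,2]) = 94.0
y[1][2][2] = -74.0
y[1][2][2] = -74.0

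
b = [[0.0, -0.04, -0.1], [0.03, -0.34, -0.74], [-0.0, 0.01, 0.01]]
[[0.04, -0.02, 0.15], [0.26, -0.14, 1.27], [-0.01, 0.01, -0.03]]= b @ [[-2.24,1.54,2.68], [-1.24,0.77,-2.13], [0.13,-0.10,-0.63]]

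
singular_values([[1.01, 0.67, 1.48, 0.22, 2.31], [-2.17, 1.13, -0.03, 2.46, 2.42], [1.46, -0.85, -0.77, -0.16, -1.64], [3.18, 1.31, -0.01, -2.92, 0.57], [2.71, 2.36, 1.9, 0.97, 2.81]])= [6.38, 5.74, 1.9, 1.25, 0.6]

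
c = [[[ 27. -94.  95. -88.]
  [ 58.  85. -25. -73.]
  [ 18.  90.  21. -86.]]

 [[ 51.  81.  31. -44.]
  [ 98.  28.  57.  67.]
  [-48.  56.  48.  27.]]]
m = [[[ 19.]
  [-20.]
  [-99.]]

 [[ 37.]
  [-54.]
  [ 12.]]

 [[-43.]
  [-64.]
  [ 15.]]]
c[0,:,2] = [95.0, -25.0, 21.0]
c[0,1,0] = 58.0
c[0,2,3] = -86.0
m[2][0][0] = -43.0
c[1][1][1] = 28.0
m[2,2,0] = 15.0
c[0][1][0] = 58.0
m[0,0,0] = 19.0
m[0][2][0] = -99.0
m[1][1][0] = -54.0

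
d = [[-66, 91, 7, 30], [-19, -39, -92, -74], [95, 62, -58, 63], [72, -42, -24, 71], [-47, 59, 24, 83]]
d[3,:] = [72, -42, -24, 71]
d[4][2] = 24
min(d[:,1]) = -42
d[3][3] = 71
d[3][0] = 72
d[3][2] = -24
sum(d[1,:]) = -224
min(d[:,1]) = -42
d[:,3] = [30, -74, 63, 71, 83]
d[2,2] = -58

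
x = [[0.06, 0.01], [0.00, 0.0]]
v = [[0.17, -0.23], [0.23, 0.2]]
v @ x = [[0.01, 0.0], [0.01, 0.0]]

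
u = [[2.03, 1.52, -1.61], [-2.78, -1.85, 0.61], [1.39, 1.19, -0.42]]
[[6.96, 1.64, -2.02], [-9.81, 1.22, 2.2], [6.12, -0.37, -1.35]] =u @ [[0.42, -0.89, -0.19], [4.97, -0.04, -0.83], [0.90, -2.18, 0.23]]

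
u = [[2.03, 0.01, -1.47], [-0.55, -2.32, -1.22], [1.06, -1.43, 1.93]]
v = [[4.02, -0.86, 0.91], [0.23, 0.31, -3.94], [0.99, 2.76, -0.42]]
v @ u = [[9.60, 0.73, -3.1], [-3.88, 4.92, -8.32], [0.05, -5.79, -5.63]]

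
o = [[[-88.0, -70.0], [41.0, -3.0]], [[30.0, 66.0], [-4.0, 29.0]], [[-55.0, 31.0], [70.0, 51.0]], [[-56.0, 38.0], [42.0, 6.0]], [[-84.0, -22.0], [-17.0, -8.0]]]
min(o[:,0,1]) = -70.0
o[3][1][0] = 42.0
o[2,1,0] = 70.0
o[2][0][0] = -55.0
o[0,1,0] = 41.0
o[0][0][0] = -88.0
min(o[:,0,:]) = -88.0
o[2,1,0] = 70.0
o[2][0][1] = 31.0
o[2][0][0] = -55.0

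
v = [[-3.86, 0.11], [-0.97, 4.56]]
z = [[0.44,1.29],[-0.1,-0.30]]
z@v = [[-2.95, 5.93],[0.68, -1.38]]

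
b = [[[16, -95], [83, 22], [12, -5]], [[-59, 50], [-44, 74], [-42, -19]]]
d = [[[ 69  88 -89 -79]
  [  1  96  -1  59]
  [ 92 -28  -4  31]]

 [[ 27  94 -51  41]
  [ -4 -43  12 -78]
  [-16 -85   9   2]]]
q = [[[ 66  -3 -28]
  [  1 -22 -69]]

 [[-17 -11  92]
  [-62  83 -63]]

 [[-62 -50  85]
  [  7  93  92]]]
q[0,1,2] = -69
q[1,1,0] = -62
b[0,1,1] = 22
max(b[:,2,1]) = -5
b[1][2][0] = -42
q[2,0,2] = 85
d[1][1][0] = -4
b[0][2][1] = -5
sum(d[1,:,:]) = -92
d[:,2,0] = [92, -16]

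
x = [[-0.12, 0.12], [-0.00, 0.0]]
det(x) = 0.00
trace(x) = -0.12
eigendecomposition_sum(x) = [[-0.12, 0.12], [-0.0, -0.0]] + [[0.0, 0.00], [0.00, 0.0]]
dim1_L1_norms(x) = [0.24, 0.0]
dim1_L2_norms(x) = [0.17, 0.0]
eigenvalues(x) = [-0.12, 0.0]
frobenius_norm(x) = 0.17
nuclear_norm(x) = 0.17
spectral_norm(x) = 0.17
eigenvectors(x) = [[1.0, 0.71], [0.0, 0.71]]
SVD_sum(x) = [[-0.12, 0.12], [0.0, 0.00]] + [[0.00, 0.0],[0.0, 0.0]]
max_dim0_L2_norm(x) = 0.12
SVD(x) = [[1.00, 0.0], [0.0, 1.0]] @ diag([0.16970562748477142, 0.0]) @ [[-0.71, 0.71],[0.71, 0.71]]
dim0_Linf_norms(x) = [0.12, 0.12]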